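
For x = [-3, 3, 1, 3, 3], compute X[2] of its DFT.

X[2] = Σ(n=0 to 4) x[n] · ω_5^(2n) where ω_5 = e^(-2πi/5)
= (-3)·ω_5^0 + (3)·ω_5^2 + (1)·ω_5^4 + (3)·ω_5^6 + (3)·ω_5^8

X[2] = -6.6180-1.9021i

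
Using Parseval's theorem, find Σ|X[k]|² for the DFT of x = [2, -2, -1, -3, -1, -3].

Parseval: Σ|x[n]|² = (1/N)Σ|X[k]|², so Σ|X[k]|² = N·Σ|x[n]|² = 6·28.0000

Σ|X[k]|² = N·Σ|x[n]|² = 6·28.0000 = 168.0000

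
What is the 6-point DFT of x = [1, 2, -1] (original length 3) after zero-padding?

Original 3-point DFT: [2, 0.5000-2.5981i, 0.5000+2.5981i]
Zero-padded 6-point DFT provides frequency interpolation.

DFT_6([x, 0, ...]) = [2, 2.5000-0.8660i, 0.5000-2.5981i, -2, 0.5000+2.5981i, 2.5000+0.8660i]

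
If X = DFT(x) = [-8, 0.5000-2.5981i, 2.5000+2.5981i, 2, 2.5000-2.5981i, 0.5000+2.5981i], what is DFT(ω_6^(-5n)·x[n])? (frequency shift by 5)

Modulation property: DFT(ω_6^(-5n)·x[n]) = X[(k-5) mod 6], so circularly shift X by 5 positions.

X[k-5] = [0.5000-2.5981i, 2.5000+2.5981i, 2, 2.5000-2.5981i, 0.5000+2.5981i, -8]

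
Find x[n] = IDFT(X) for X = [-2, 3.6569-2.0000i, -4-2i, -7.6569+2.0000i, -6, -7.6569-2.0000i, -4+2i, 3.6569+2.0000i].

x[n] = (1/8) Σ(k=0 to 7) X[k] · e^(2πikn/8)

Computing each x[n]:
x[0] = -3
x[1] = 3
x[2] = 1
x[3] = -2
x[4] = -1
x[5] = -1
x[6] = -1
x[7] = 2

x = [-3, 3, 1, -2, -1, -1, -1, 2]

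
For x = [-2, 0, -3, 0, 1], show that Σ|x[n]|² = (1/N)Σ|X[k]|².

Time domain:
Σ|x[n]|² = |-2|² + |0|² + |-3|² + |0|² + |1|² = 14.0000

Frequency domain:
(1/5)Σ|X[k]|² = (1/5)(|-4|² + |0.7361+2.7144i|² + |-3.7361-2.2654i|² + |-3.7361+2.2654i|² + |0.7361-2.7144i|²) = (1/5)·70.0000 = 14.0000

Both sides agree, confirming Parseval's theorem.

Σ|x[n]|² = (1/N)Σ|X[k]|² = 14.0000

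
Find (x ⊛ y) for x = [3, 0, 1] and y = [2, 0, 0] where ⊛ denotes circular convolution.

(x ⊛ y)[n] = Σ(m=0 to 2) x[m] · y[(n-m) mod 3]

Computing each output sample:
(x ⊛ y)[0] = 6
(x ⊛ y)[1] = 0
(x ⊛ y)[2] = 2

x ⊛ y = [6, 0, 2]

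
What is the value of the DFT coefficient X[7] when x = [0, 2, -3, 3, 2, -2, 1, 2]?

X[7] = Σ(n=0 to 7) x[n] · ω_8^(7n) where ω_8 = e^(-2πi/8)
= (0)·ω_8^0 + (2)·ω_8^7 + (-3)·ω_8^14 + (3)·ω_8^21 + (2)·ω_8^28 + (-2)·ω_8^35 + (1)·ω_8^42 + (2)·ω_8^49

X[7] = 0.1213-0.4645i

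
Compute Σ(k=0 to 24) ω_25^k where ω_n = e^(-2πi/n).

Sum of all nth roots of unity equals 0 for n > 1 (geometric series with r ≠ 1).

0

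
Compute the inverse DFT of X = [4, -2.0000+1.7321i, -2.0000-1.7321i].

x[n] = (1/3) Σ(k=0 to 2) X[k] · e^(2πikn/3)

Computing each x[n]:
x[0] = 0
x[1] = 1
x[2] = 3

x = [0, 1, 3]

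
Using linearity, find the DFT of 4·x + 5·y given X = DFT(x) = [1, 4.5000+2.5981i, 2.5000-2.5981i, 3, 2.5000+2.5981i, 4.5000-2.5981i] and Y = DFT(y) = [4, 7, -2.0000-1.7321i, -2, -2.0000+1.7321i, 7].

By linearity: DFT(4x + 5y) = 4·DFT(x) + 5·DFT(y)
= 4·[1, 4.5000+2.5981i, 2.5000-2.5981i, 3, 2.5000+2.5981i, 4.5000-2.5981i] + 5·[4, 7, -2.0000-1.7321i, -2, -2.0000+1.7321i, 7]

Computing element-wise:
Z[0] = 4·(1) + 5·(4) = 24
Z[1] = 4·(4.5000+2.5981i) + 5·(7) = 53.0000+10.3924i
Z[2] = 4·(2.5000-2.5981i) + 5·(-2.0000-1.7321i) = -19.0529i
Z[3] = 4·(3) + 5·(-2) = 2
Z[4] = 4·(2.5000+2.5981i) + 5·(-2.0000+1.7321i) = 19.0529i
Z[5] = 4·(4.5000-2.5981i) + 5·(7) = 53.0000-10.3924i

DFT(4x + 5y) = 4·X + 5·Y = [24, 53.0000+10.3924i, -19.0529i, 2, 19.0529i, 53.0000-10.3924i]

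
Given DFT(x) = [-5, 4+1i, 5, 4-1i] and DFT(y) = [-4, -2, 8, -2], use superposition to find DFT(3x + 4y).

By linearity: DFT(3x + 4y) = 3·DFT(x) + 4·DFT(y)
= 3·[-5, 4+1i, 5, 4-1i] + 4·[-4, -2, 8, -2]

Computing element-wise:
Z[0] = 3·(-5) + 4·(-4) = -31
Z[1] = 3·(4+1i) + 4·(-2) = 4+3i
Z[2] = 3·(5) + 4·(8) = 47
Z[3] = 3·(4-1i) + 4·(-2) = 4-3i

DFT(3x + 4y) = 3·X + 4·Y = [-31, 4+3i, 47, 4-3i]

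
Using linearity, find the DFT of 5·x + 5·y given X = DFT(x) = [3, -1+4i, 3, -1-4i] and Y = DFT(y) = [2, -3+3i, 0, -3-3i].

By linearity: DFT(5x + 5y) = 5·DFT(x) + 5·DFT(y)
= 5·[3, -1+4i, 3, -1-4i] + 5·[2, -3+3i, 0, -3-3i]

Computing element-wise:
Z[0] = 5·(3) + 5·(2) = 25
Z[1] = 5·(-1+4i) + 5·(-3+3i) = -20+35i
Z[2] = 5·(3) + 5·(0) = 15
Z[3] = 5·(-1-4i) + 5·(-3-3i) = -20-35i

DFT(5x + 5y) = 5·X + 5·Y = [25, -20+35i, 15, -20-35i]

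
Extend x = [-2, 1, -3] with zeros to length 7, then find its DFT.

Original 3-point DFT: [-4, -1.0000-3.4641i, -1.0000+3.4641i]
Zero-padded 7-point DFT provides frequency interpolation.

DFT_7([x, 0, ...]) = [-4, -0.7089+2.1430i, 0.4804-2.2766i, -4.7714-2.7794i, -4.7714+2.7794i, 0.4804+2.2766i, -0.7089-2.1430i]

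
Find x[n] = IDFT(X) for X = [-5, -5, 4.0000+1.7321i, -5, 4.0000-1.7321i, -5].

x[n] = (1/6) Σ(k=0 to 5) X[k] · e^(2πikn/6)

Computing each x[n]:
x[0] = -2
x[1] = -2
x[2] = -1
x[3] = 3
x[4] = -2
x[5] = -1

x = [-2, -2, -1, 3, -2, -1]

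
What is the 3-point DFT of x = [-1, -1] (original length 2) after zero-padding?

Original 2-point DFT: [-2, 0]
Zero-padded 3-point DFT provides frequency interpolation.

DFT_3([x, 0, ...]) = [-2, -0.5000+0.8660i, -0.5000-0.8660i]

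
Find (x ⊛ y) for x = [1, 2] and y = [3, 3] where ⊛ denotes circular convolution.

(x ⊛ y)[n] = Σ(m=0 to 1) x[m] · y[(n-m) mod 2]

Computing each output sample:
(x ⊛ y)[0] = 9
(x ⊛ y)[1] = 9

x ⊛ y = [9, 9]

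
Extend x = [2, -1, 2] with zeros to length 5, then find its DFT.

Original 3-point DFT: [3, 1.5000+2.5981i, 1.5000-2.5981i]
Zero-padded 5-point DFT provides frequency interpolation.

DFT_5([x, 0, ...]) = [3, 0.0729-0.2245i, 3.4271+2.4899i, 3.4271-2.4899i, 0.0729+0.2245i]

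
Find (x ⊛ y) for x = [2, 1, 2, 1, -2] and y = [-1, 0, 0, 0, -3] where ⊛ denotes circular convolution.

(x ⊛ y)[n] = Σ(m=0 to 4) x[m] · y[(n-m) mod 5]

Computing each output sample:
(x ⊛ y)[0] = -5
(x ⊛ y)[1] = -7
(x ⊛ y)[2] = -5
(x ⊛ y)[3] = 5
(x ⊛ y)[4] = -4

x ⊛ y = [-5, -7, -5, 5, -4]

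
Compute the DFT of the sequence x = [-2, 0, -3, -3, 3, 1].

X[k] = Σ(n=0 to 5) x[n] · ω_6^(nk)
where ω_6 = e^(-2πi/6)

Computing each X[k]:
X[0] = -4
X[1] = 1.5000+6.0622i
X[2] = -5.5000-4.3301i
X[3] = 0
X[4] = -5.5000+4.3301i
X[5] = 1.5000-6.0622i

X = [-4, 1.5000+6.0622i, -5.5000-4.3301i, 0, -5.5000+4.3301i, 1.5000-6.0622i]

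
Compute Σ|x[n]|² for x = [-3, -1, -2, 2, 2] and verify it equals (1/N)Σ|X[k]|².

Time domain:
Σ|x[n]|² = |-3|² + |-1|² + |-2|² + |2|² + |2|² = 22.0000

Frequency domain:
(1/5)Σ|X[k]|² = (1/5)(|-2|² + |-2.6910+5.2043i|² + |-3.8090-2.0409i|² + |-3.8090+2.0409i|² + |-2.6910-5.2043i|²) = (1/5)·110.0000 = 22.0000

Both sides agree, confirming Parseval's theorem.

Σ|x[n]|² = (1/N)Σ|X[k]|² = 22.0000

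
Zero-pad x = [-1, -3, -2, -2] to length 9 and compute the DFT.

Original 4-point DFT: [-8, 1+1i, 2, 1-1i]
Zero-padded 9-point DFT provides frequency interpolation.

DFT_9([x, 0, ...]) = [-8, -2.6454+5.6300i, 1.3584+1.9064i, -0.5000+0.8660i, 1.2870+1.4725i, 1.2870-1.4725i, -0.5000-0.8660i, 1.3584-1.9064i, -2.6454-5.6300i]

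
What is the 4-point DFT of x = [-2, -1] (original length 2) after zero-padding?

Original 2-point DFT: [-3, -1]
Zero-padded 4-point DFT provides frequency interpolation.

DFT_4([x, 0, ...]) = [-3, -2+1i, -1, -2-1i]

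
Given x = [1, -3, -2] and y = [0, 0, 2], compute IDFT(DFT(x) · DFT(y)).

(x ⊛ y)[n] = Σ(m=0 to 2) x[m] · y[(n-m) mod 3]

Computing each output sample:
(x ⊛ y)[0] = -6
(x ⊛ y)[1] = -4
(x ⊛ y)[2] = 2

x ⊛ y = [-6, -4, 2]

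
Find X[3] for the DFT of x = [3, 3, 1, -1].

X[3] = Σ(n=0 to 3) x[n] · ω_4^(3n) where ω_4 = e^(-2πi/4)
= (3)·ω_4^0 + (3)·ω_4^3 + (1)·ω_4^6 + (-1)·ω_4^9

X[3] = 2+4i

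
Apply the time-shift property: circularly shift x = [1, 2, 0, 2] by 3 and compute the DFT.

Time shift by 3: X_shifted[k] = ω_4^(3k) · X[k]
Shifted x = [2, 0, 2, 1]

DFT(x[n-3]) = [5, 1i, 3, -1i]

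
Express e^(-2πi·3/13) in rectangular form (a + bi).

ω_13^3 = e^(-2πi·3/13)
= cos(-2π·3/13) + i·sin(-2π·3/13)
= cos(-6π/13) + i·sin(-6π/13)

ω_13^3 = cos(-6π/13) + i·sin(-6π/13) = 0.1205-0.9927i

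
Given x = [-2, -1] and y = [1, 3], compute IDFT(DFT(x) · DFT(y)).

(x ⊛ y)[n] = Σ(m=0 to 1) x[m] · y[(n-m) mod 2]

Computing each output sample:
(x ⊛ y)[0] = -5
(x ⊛ y)[1] = -7

x ⊛ y = [-5, -7]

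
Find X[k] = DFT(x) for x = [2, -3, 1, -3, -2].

X[k] = Σ(n=0 to 4) x[n] · ω_5^(nk)
where ω_5 = e^(-2πi/5)

Computing each X[k]:
X[0] = -5
X[1] = 2.0729-1.4001i
X[2] = 5.4271+4.3920i
X[3] = 5.4271-4.3920i
X[4] = 2.0729+1.4001i

X = [-5, 2.0729-1.4001i, 5.4271+4.3920i, 5.4271-4.3920i, 2.0729+1.4001i]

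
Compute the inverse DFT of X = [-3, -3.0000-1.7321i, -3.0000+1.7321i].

x[n] = (1/3) Σ(k=0 to 2) X[k] · e^(2πikn/3)

Computing each x[n]:
x[0] = -3
x[1] = 1
x[2] = -1

x = [-3, 1, -1]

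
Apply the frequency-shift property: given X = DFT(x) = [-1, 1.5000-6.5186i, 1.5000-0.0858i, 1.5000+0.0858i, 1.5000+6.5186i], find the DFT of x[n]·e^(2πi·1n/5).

Modulation property: DFT(ω_5^(-1n)·x[n]) = X[(k-1) mod 5], so circularly shift X by 1 positions.

X[k-1] = [1.5000+6.5186i, -1, 1.5000-6.5186i, 1.5000-0.0858i, 1.5000+0.0858i]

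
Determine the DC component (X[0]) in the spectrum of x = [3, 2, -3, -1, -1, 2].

X[0] = Σ(n=0 to 5) x[n] · ω_6^0 = Σ x[n]
= (3) + (2) + (-3) + (-1) + (-1) + (2)

X[0] = 2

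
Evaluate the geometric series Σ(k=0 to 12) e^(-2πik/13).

Sum of all nth roots of unity equals 0 for n > 1 (geometric series with r ≠ 1).

0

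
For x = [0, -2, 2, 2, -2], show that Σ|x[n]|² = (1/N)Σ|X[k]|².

Time domain:
Σ|x[n]|² = |0|² + |-2|² + |2|² + |2|² + |-2|² = 16.0000

Frequency domain:
(1/5)Σ|X[k]|² = (1/5)(|0|² + |-4.4721|² + |4.4721|² + |4.4721|² + |-4.4721|²) = (1/5)·80.0000 = 16.0000

Both sides agree, confirming Parseval's theorem.

Σ|x[n]|² = (1/N)Σ|X[k]|² = 16.0000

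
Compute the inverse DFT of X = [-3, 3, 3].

x[n] = (1/3) Σ(k=0 to 2) X[k] · e^(2πikn/3)

Computing each x[n]:
x[0] = 1
x[1] = -2
x[2] = -2

x = [1, -2, -2]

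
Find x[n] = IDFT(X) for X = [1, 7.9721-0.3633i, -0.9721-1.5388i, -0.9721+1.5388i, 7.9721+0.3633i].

x[n] = (1/5) Σ(k=0 to 4) X[k] · e^(2πikn/5)

Computing each x[n]:
x[0] = 3
x[1] = 2
x[2] = -3
x[3] = -2
x[4] = 1

x = [3, 2, -3, -2, 1]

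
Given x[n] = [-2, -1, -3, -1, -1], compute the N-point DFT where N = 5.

X[k] = Σ(n=0 to 4) x[n] · ω_5^(nk)
where ω_5 = e^(-2πi/5)

Computing each X[k]:
X[0] = -8
X[1] = 0.6180+1.1756i
X[2] = -1.6180-1.9021i
X[3] = -1.6180+1.9021i
X[4] = 0.6180-1.1756i

X = [-8, 0.6180+1.1756i, -1.6180-1.9021i, -1.6180+1.9021i, 0.6180-1.1756i]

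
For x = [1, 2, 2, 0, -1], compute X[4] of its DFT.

X[4] = Σ(n=0 to 4) x[n] · ω_5^(4n) where ω_5 = e^(-2πi/5)
= (1)·ω_5^0 + (2)·ω_5^4 + (2)·ω_5^8 + (0)·ω_5^12 + (-1)·ω_5^16

X[4] = -0.3090+4.0287i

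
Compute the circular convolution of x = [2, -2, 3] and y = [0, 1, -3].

(x ⊛ y)[n] = Σ(m=0 to 2) x[m] · y[(n-m) mod 3]

Computing each output sample:
(x ⊛ y)[0] = 9
(x ⊛ y)[1] = -7
(x ⊛ y)[2] = -8

x ⊛ y = [9, -7, -8]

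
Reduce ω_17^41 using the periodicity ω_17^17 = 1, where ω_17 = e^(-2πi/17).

Since ω_17^17 = 1, powers reduce modulo 17.
41 mod 17 = 7
So ω_17^41 = ω_17^7 = e^(-2πi·7/17)

ω_17^41 = ω_17^7 = -0.8502-0.5264i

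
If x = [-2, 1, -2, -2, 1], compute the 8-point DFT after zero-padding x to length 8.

Original 5-point DFT: [-4, 1.8541, -4.8541, -4.8541, 1.8541]
Zero-padded 8-point DFT provides frequency interpolation.

DFT_8([x, 0, ...]) = [-4, -0.8787+2.7071i, 1-3i, -5.1213-1.2929i, -2, -5.1213+1.2929i, 1+3i, -0.8787-2.7071i]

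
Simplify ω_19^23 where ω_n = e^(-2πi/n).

Since ω_19^19 = 1, powers reduce modulo 19.
23 mod 19 = 4
So ω_19^23 = ω_19^4 = e^(-2πi·4/19)

ω_19^23 = ω_19^4 = 0.2455-0.9694i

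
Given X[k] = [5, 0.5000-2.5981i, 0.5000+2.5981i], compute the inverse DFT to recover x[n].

x[n] = (1/3) Σ(k=0 to 2) X[k] · e^(2πikn/3)

Computing each x[n]:
x[0] = 2
x[1] = 3
x[2] = 0

x = [2, 3, 0]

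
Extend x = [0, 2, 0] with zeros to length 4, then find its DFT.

Original 3-point DFT: [2, -1.0000-1.7321i, -1.0000+1.7321i]
Zero-padded 4-point DFT provides frequency interpolation.

DFT_4([x, 0, ...]) = [2, -2i, -2, 2i]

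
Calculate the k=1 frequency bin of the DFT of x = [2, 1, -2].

X[1] = Σ(n=0 to 2) x[n] · ω_3^(1n) where ω_3 = e^(-2πi/3)
= (2)·ω_3^0 + (1)·ω_3^1 + (-2)·ω_3^2

X[1] = 2.5000-2.5981i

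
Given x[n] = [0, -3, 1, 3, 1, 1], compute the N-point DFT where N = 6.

X[k] = Σ(n=0 to 5) x[n] · ω_6^(nk)
where ω_6 = e^(-2πi/6)

Computing each X[k]:
X[0] = 3
X[1] = -5.0000+3.4641i
X[2] = 3.0000+3.4641i
X[3] = 1
X[4] = 3.0000-3.4641i
X[5] = -5.0000-3.4641i

X = [3, -5.0000+3.4641i, 3.0000+3.4641i, 1, 3.0000-3.4641i, -5.0000-3.4641i]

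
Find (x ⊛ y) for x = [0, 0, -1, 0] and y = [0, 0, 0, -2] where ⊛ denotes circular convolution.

(x ⊛ y)[n] = Σ(m=0 to 3) x[m] · y[(n-m) mod 4]

Computing each output sample:
(x ⊛ y)[0] = 0
(x ⊛ y)[1] = 2
(x ⊛ y)[2] = 0
(x ⊛ y)[3] = 0

x ⊛ y = [0, 2, 0, 0]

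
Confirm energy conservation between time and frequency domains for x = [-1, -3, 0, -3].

Time domain:
Σ|x[n]|² = |-1|² + |-3|² + |0|² + |-3|² = 19.0000

Frequency domain:
(1/4)Σ|X[k]|² = (1/4)(|-7|² + |-1|² + |5|² + |-1|²) = (1/4)·76.0000 = 19.0000

Both sides agree, confirming Parseval's theorem.

Σ|x[n]|² = (1/N)Σ|X[k]|² = 19.0000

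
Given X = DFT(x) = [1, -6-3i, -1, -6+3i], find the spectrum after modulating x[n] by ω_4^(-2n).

Modulation property: DFT(ω_4^(-2n)·x[n]) = X[(k-2) mod 4], so circularly shift X by 2 positions.

X[k-2] = [-1, -6+3i, 1, -6-3i]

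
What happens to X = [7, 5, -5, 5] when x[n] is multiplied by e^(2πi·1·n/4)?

Modulation property: DFT(ω_4^(-1n)·x[n]) = X[(k-1) mod 4], so circularly shift X by 1 positions.

X[k-1] = [5, 7, 5, -5]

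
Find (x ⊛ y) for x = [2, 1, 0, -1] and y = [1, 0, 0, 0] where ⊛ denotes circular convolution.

(x ⊛ y)[n] = Σ(m=0 to 3) x[m] · y[(n-m) mod 4]

Computing each output sample:
(x ⊛ y)[0] = 2
(x ⊛ y)[1] = 1
(x ⊛ y)[2] = 0
(x ⊛ y)[3] = -1

x ⊛ y = [2, 1, 0, -1]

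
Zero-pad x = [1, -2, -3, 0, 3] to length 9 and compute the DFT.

Original 5-point DFT: [-1, 3.7361+6.5186i, -0.7361+0.0858i, -0.7361-0.0858i, 3.7361-6.5186i]
Zero-padded 9-point DFT provides frequency interpolation.

DFT_9([x, 0, ...]) = [-1, -3.8721+3.2139i, 5.7699+4.9240i, 2.0000-3.4641i, 1.1022+1.7101i, 1.1022-1.7101i, 2.0000+3.4641i, 5.7699-4.9240i, -3.8721-3.2139i]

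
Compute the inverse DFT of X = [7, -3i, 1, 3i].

x[n] = (1/4) Σ(k=0 to 3) X[k] · e^(2πikn/4)

Computing each x[n]:
x[0] = 2
x[1] = 3
x[2] = 2
x[3] = 0

x = [2, 3, 2, 0]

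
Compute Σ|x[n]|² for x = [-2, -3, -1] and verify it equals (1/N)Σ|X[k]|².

Time domain:
Σ|x[n]|² = |-2|² + |-3|² + |-1|² = 14.0000

Frequency domain:
(1/3)Σ|X[k]|² = (1/3)(|-6|² + |1.7321i|² + |-1.7321i|²) = (1/3)·42.0000 = 14.0000

Both sides agree, confirming Parseval's theorem.

Σ|x[n]|² = (1/N)Σ|X[k]|² = 14.0000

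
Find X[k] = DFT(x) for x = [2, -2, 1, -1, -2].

X[k] = Σ(n=0 to 4) x[n] · ω_5^(nk)
where ω_5 = e^(-2πi/5)

Computing each X[k]:
X[0] = -2
X[1] = 0.7639-1.1756i
X[2] = 5.2361+1.9021i
X[3] = 5.2361-1.9021i
X[4] = 0.7639+1.1756i

X = [-2, 0.7639-1.1756i, 5.2361+1.9021i, 5.2361-1.9021i, 0.7639+1.1756i]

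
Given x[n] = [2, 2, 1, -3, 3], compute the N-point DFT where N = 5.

X[k] = Σ(n=0 to 4) x[n] · ω_5^(nk)
where ω_5 = e^(-2πi/5)

Computing each X[k]:
X[0] = 5
X[1] = 5.1631-1.4001i
X[2] = -2.6631+4.3920i
X[3] = -2.6631-4.3920i
X[4] = 5.1631+1.4001i

X = [5, 5.1631-1.4001i, -2.6631+4.3920i, -2.6631-4.3920i, 5.1631+1.4001i]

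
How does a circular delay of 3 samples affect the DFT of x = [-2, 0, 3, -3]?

Time shift by 3: X_shifted[k] = ω_4^(3k) · X[k]
Shifted x = [0, 3, -3, -2]

DFT(x[n-3]) = [-2, 3-5i, -4, 3+5i]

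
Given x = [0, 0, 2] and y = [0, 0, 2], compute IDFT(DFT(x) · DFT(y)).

(x ⊛ y)[n] = Σ(m=0 to 2) x[m] · y[(n-m) mod 3]

Computing each output sample:
(x ⊛ y)[0] = 0
(x ⊛ y)[1] = 4
(x ⊛ y)[2] = 0

x ⊛ y = [0, 4, 0]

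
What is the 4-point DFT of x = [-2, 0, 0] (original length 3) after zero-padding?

Original 3-point DFT: [-2, -2, -2]
Zero-padded 4-point DFT provides frequency interpolation.

DFT_4([x, 0, ...]) = [-2, -2, -2, -2]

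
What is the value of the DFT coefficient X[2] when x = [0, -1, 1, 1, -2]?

X[2] = Σ(n=0 to 4) x[n] · ω_5^(2n) where ω_5 = e^(-2πi/5)
= (0)·ω_5^0 + (-1)·ω_5^2 + (1)·ω_5^4 + (1)·ω_5^6 + (-2)·ω_5^8

X[2] = 3.0451-0.5878i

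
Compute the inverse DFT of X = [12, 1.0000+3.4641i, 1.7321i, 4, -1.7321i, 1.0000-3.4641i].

x[n] = (1/6) Σ(k=0 to 5) X[k] · e^(2πikn/6)

Computing each x[n]:
x[0] = 3
x[1] = 0
x[2] = 2
x[3] = 1
x[4] = 3
x[5] = 3

x = [3, 0, 2, 1, 3, 3]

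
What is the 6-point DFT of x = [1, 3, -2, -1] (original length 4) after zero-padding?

Original 4-point DFT: [1, 3-4i, -3, 3+4i]
Zero-padded 6-point DFT provides frequency interpolation.

DFT_6([x, 0, ...]) = [1, 4.5000-0.8660i, -0.5000-4.3301i, -3, -0.5000+4.3301i, 4.5000+0.8660i]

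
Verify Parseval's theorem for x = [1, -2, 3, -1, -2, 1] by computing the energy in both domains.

Time domain:
Σ|x[n]|² = |1|² + |-2|² + |3|² + |-1|² + |-2|² + |1|² = 20.0000

Frequency domain:
(1/6)Σ|X[k]|² = (1/6)(|0|² + |1.0000-1.7321i|² + |6.9282i|² + |4|² + |-6.9282i|² + |1.0000+1.7321i|²) = (1/6)·120.0000 = 20.0000

Both sides agree, confirming Parseval's theorem.

Σ|x[n]|² = (1/N)Σ|X[k]|² = 20.0000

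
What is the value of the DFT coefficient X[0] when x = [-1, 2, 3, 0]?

X[0] = Σ(n=0 to 3) x[n] · ω_4^0 = Σ x[n]
= (-1) + (2) + (3) + (0)

X[0] = 4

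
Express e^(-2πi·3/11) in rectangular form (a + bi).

ω_11^3 = e^(-2πi·3/11)
= cos(-2π·3/11) + i·sin(-2π·3/11)
= cos(-6π/11) + i·sin(-6π/11)

ω_11^3 = cos(-6π/11) + i·sin(-6π/11) = -0.1423-0.9898i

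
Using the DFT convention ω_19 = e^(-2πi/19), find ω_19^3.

ω_19^3 = e^(-2πi·3/19)
= cos(-2π·3/19) + i·sin(-2π·3/19)
= cos(-6π/19) + i·sin(-6π/19)

ω_19^3 = cos(-6π/19) + i·sin(-6π/19) = 0.5469-0.8372i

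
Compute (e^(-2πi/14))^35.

Since ω_14^14 = 1, powers reduce modulo 14.
35 mod 14 = 7
So ω_14^35 = ω_14^7 = e^(-2πi·7/14)

ω_14^35 = ω_14^7 = -1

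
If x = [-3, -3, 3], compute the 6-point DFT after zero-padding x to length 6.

Original 3-point DFT: [-3, -3.0000+5.1962i, -3.0000-5.1962i]
Zero-padded 6-point DFT provides frequency interpolation.

DFT_6([x, 0, ...]) = [-3, -6, -3.0000+5.1962i, 3, -3.0000-5.1962i, -6]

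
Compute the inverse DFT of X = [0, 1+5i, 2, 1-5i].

x[n] = (1/4) Σ(k=0 to 3) X[k] · e^(2πikn/4)

Computing each x[n]:
x[0] = 1
x[1] = -3
x[2] = 0
x[3] = 2

x = [1, -3, 0, 2]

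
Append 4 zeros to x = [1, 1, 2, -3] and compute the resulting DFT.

Original 4-point DFT: [1, -1-4i, 5, -1+4i]
Zero-padded 8-point DFT provides frequency interpolation.

DFT_8([x, 0, ...]) = [1, 3.8284-0.5858i, -1-4i, -1.8284+3.4142i, 5, -1.8284-3.4142i, -1+4i, 3.8284+0.5858i]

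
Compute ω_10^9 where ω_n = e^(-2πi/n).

ω_10^9 = e^(-2πi·9/10)
= cos(-2π·9/10) + i·sin(-2π·9/10)
= cos(-18π/10) + i·sin(-18π/10)

ω_10^9 = cos(-18π/10) + i·sin(-18π/10) = 0.8090+0.5878i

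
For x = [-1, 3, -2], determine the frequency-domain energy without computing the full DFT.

Parseval: Σ|x[n]|² = (1/N)Σ|X[k]|², so Σ|X[k]|² = N·Σ|x[n]|² = 3·14.0000

Σ|X[k]|² = N·Σ|x[n]|² = 3·14.0000 = 42.0000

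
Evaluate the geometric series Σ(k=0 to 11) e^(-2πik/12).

Sum of all nth roots of unity equals 0 for n > 1 (geometric series with r ≠ 1).

0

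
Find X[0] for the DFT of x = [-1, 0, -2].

X[0] = Σ(n=0 to 2) x[n] · ω_3^0 = Σ x[n]
= (-1) + (0) + (-2)

X[0] = -3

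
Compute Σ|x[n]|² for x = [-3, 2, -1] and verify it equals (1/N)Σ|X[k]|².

Time domain:
Σ|x[n]|² = |-3|² + |2|² + |-1|² = 14.0000

Frequency domain:
(1/3)Σ|X[k]|² = (1/3)(|-2|² + |-3.5000-2.5981i|² + |-3.5000+2.5981i|²) = (1/3)·42.0000 = 14.0000

Both sides agree, confirming Parseval's theorem.

Σ|x[n]|² = (1/N)Σ|X[k]|² = 14.0000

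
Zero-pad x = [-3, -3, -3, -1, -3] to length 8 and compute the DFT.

Original 5-point DFT: [-13, -1.6180+1.1756i, 0.6180-1.9021i, 0.6180+1.9021i, -1.6180-1.1756i]
Zero-padded 8-point DFT provides frequency interpolation.

DFT_8([x, 0, ...]) = [-13, -1.4142+5.8284i, -3+2i, 1.4142-0.1716i, -5, 1.4142+0.1716i, -3-2i, -1.4142-5.8284i]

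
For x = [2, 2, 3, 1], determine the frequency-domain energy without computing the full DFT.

Parseval: Σ|x[n]|² = (1/N)Σ|X[k]|², so Σ|X[k]|² = N·Σ|x[n]|² = 4·18.0000

Σ|X[k]|² = N·Σ|x[n]|² = 4·18.0000 = 72.0000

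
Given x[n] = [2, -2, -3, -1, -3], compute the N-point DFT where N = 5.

X[k] = Σ(n=0 to 4) x[n] · ω_5^(nk)
where ω_5 = e^(-2πi/5)

Computing each X[k]:
X[0] = -7
X[1] = 3.6910+0.2245i
X[2] = 4.8090-2.4899i
X[3] = 4.8090+2.4899i
X[4] = 3.6910-0.2245i

X = [-7, 3.6910+0.2245i, 4.8090-2.4899i, 4.8090+2.4899i, 3.6910-0.2245i]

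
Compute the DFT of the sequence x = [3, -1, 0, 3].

X[k] = Σ(n=0 to 3) x[n] · ω_4^(nk)
where ω_4 = e^(-2πi/4)

Computing each X[k]:
X[0] = 5
X[1] = 3+4i
X[2] = 1
X[3] = 3-4i

X = [5, 3+4i, 1, 3-4i]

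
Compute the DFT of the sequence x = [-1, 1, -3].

X[k] = Σ(n=0 to 2) x[n] · ω_3^(nk)
where ω_3 = e^(-2πi/3)

Computing each X[k]:
X[0] = -3
X[1] = -3.4641i
X[2] = 3.4641i

X = [-3, -3.4641i, 3.4641i]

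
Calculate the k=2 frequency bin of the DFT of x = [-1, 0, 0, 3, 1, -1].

X[2] = Σ(n=0 to 5) x[n] · ω_6^(2n) where ω_6 = e^(-2πi/6)
= (-1)·ω_6^0 + (0)·ω_6^2 + (0)·ω_6^4 + (3)·ω_6^6 + (1)·ω_6^8 + (-1)·ω_6^10

X[2] = 2.0000-1.7321i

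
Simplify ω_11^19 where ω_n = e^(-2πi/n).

Since ω_11^11 = 1, powers reduce modulo 11.
19 mod 11 = 8
So ω_11^19 = ω_11^8 = e^(-2πi·8/11)

ω_11^19 = ω_11^8 = -0.1423+0.9898i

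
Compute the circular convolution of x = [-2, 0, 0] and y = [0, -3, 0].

(x ⊛ y)[n] = Σ(m=0 to 2) x[m] · y[(n-m) mod 3]

Computing each output sample:
(x ⊛ y)[0] = 0
(x ⊛ y)[1] = 6
(x ⊛ y)[2] = 0

x ⊛ y = [0, 6, 0]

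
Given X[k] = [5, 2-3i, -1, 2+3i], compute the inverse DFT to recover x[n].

x[n] = (1/4) Σ(k=0 to 3) X[k] · e^(2πikn/4)

Computing each x[n]:
x[0] = 2
x[1] = 3
x[2] = 0
x[3] = 0

x = [2, 3, 0, 0]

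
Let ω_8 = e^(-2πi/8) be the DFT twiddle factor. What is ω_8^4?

ω_8^4 = e^(-2πi·4/8)
= cos(-2π·4/8) + i·sin(-2π·4/8)
= cos(-8π/8) + i·sin(-8π/8)

ω_8^4 = cos(-8π/8) + i·sin(-8π/8) = -1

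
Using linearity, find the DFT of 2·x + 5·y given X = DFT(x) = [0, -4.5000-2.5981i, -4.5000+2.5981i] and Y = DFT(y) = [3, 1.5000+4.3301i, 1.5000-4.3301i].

By linearity: DFT(2x + 5y) = 2·DFT(x) + 5·DFT(y)
= 2·[0, -4.5000-2.5981i, -4.5000+2.5981i] + 5·[3, 1.5000+4.3301i, 1.5000-4.3301i]

Computing element-wise:
Z[0] = 2·(0) + 5·(3) = 15
Z[1] = 2·(-4.5000-2.5981i) + 5·(1.5000+4.3301i) = -1.5000+16.4543i
Z[2] = 2·(-4.5000+2.5981i) + 5·(1.5000-4.3301i) = -1.5000-16.4543i

DFT(2x + 5y) = 2·X + 5·Y = [15, -1.5000+16.4543i, -1.5000-16.4543i]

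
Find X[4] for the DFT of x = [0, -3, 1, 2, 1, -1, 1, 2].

X[4] = Σ(n=0 to 7) x[n] · ω_8^(4n) where ω_8 = e^(-2πi/8)
= (0)·ω_8^0 + (-3)·ω_8^4 + (1)·ω_8^8 + (2)·ω_8^12 + (1)·ω_8^16 + (-1)·ω_8^20 + (1)·ω_8^24 + (2)·ω_8^28

X[4] = 3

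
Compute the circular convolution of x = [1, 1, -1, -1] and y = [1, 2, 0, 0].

(x ⊛ y)[n] = Σ(m=0 to 3) x[m] · y[(n-m) mod 4]

Computing each output sample:
(x ⊛ y)[0] = -1
(x ⊛ y)[1] = 3
(x ⊛ y)[2] = 1
(x ⊛ y)[3] = -3

x ⊛ y = [-1, 3, 1, -3]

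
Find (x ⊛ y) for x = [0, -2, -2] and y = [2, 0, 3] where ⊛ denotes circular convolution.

(x ⊛ y)[n] = Σ(m=0 to 2) x[m] · y[(n-m) mod 3]

Computing each output sample:
(x ⊛ y)[0] = -6
(x ⊛ y)[1] = -10
(x ⊛ y)[2] = -4

x ⊛ y = [-6, -10, -4]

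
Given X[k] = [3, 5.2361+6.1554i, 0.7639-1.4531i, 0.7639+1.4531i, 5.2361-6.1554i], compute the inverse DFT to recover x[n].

x[n] = (1/5) Σ(k=0 to 4) X[k] · e^(2πikn/5)

Computing each x[n]:
x[0] = 3
x[1] = -1
x[2] = -3
x[3] = 1
x[4] = 3

x = [3, -1, -3, 1, 3]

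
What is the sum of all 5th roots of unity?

Sum of all nth roots of unity equals 0 for n > 1 (geometric series with r ≠ 1).

0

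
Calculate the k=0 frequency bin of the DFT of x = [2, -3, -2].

X[0] = Σ(n=0 to 2) x[n] · ω_3^0 = Σ x[n]
= (2) + (-3) + (-2)

X[0] = -3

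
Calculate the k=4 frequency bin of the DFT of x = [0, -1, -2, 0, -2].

X[4] = Σ(n=0 to 4) x[n] · ω_5^(4n) where ω_5 = e^(-2πi/5)
= (0)·ω_5^0 + (-1)·ω_5^4 + (-2)·ω_5^8 + (0)·ω_5^12 + (-2)·ω_5^16

X[4] = 0.6910-0.2245i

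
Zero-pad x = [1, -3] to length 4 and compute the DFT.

Original 2-point DFT: [-2, 4]
Zero-padded 4-point DFT provides frequency interpolation.

DFT_4([x, 0, ...]) = [-2, 1+3i, 4, 1-3i]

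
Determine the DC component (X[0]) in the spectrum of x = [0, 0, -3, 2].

X[0] = Σ(n=0 to 3) x[n] · ω_4^0 = Σ x[n]
= (0) + (0) + (-3) + (2)

X[0] = -1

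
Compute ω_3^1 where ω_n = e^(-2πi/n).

ω_3^1 = e^(-2πi·1/3)
= cos(-2π·1/3) + i·sin(-2π·1/3)
= cos(-2π/3) + i·sin(-2π/3)

ω_3^1 = cos(-2π/3) + i·sin(-2π/3) = -0.5000-0.8660i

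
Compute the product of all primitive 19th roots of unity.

The primitive 19th roots of unity are ω_19^k for k coprime to 19: k ∈ {1, 2, 3, 4, 5, 6, 7, 8, 9, 10, 11, 12, 13, 14, 15, 16, 17, 18}
Their product equals the constant term of the cyclotomic polynomial Φ_19(x) up to sign.
For n ≥ 3, the product of all primitive nth roots of unity is 1. (For n=1 it is 1; for n=2 it is -1.)

1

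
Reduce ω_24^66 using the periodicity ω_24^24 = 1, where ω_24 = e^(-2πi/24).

Since ω_24^24 = 1, powers reduce modulo 24.
66 mod 24 = 18
So ω_24^66 = ω_24^18 = e^(-2πi·18/24)

ω_24^66 = ω_24^18 = 1i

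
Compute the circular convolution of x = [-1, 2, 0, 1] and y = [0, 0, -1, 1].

(x ⊛ y)[n] = Σ(m=0 to 3) x[m] · y[(n-m) mod 4]

Computing each output sample:
(x ⊛ y)[0] = 2
(x ⊛ y)[1] = -1
(x ⊛ y)[2] = 2
(x ⊛ y)[3] = -3

x ⊛ y = [2, -1, 2, -3]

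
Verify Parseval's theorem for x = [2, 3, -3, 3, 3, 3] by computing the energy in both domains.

Time domain:
Σ|x[n]|² = |2|² + |3|² + |-3|² + |3|² + |3|² + |3|² = 49.0000

Frequency domain:
(1/6)Σ|X[k]|² = (1/6)(|11|² + |2.0000+5.1962i|² + |2.0000-5.1962i|² + |-7|² + |2.0000+5.1962i|² + |2.0000-5.1962i|²) = (1/6)·294.0000 = 49.0000

Both sides agree, confirming Parseval's theorem.

Σ|x[n]|² = (1/N)Σ|X[k]|² = 49.0000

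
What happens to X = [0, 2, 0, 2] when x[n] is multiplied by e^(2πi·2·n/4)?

Modulation property: DFT(ω_4^(-2n)·x[n]) = X[(k-2) mod 4], so circularly shift X by 2 positions.

X[k-2] = [0, 2, 0, 2]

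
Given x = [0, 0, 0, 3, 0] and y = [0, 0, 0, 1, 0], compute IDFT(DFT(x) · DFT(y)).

(x ⊛ y)[n] = Σ(m=0 to 4) x[m] · y[(n-m) mod 5]

Computing each output sample:
(x ⊛ y)[0] = 0
(x ⊛ y)[1] = 3
(x ⊛ y)[2] = 0
(x ⊛ y)[3] = 0
(x ⊛ y)[4] = 0

x ⊛ y = [0, 3, 0, 0, 0]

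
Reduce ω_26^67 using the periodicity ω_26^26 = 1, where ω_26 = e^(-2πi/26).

Since ω_26^26 = 1, powers reduce modulo 26.
67 mod 26 = 15
So ω_26^67 = ω_26^15 = e^(-2πi·15/26)

ω_26^67 = ω_26^15 = -0.8855+0.4647i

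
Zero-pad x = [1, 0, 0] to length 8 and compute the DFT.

Original 3-point DFT: [1, 1, 1]
Zero-padded 8-point DFT provides frequency interpolation.

DFT_8([x, 0, ...]) = [1, 1, 1, 1, 1, 1, 1, 1]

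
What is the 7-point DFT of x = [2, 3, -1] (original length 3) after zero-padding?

Original 3-point DFT: [4, 1.0000-3.4641i, 1.0000+3.4641i]
Zero-padded 7-point DFT provides frequency interpolation.

DFT_7([x, 0, ...]) = [4, 4.0930-1.3706i, 2.2334-3.3587i, -1.3264-2.0835i, -1.3264+2.0835i, 2.2334+3.3587i, 4.0930+1.3706i]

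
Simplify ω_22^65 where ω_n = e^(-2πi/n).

Since ω_22^22 = 1, powers reduce modulo 22.
65 mod 22 = 21
So ω_22^65 = ω_22^21 = e^(-2πi·21/22)

ω_22^65 = ω_22^21 = 0.9595+0.2817i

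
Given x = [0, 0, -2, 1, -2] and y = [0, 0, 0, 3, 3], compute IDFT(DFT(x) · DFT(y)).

(x ⊛ y)[n] = Σ(m=0 to 4) x[m] · y[(n-m) mod 5]

Computing each output sample:
(x ⊛ y)[0] = -6
(x ⊛ y)[1] = -3
(x ⊛ y)[2] = -3
(x ⊛ y)[3] = -6
(x ⊛ y)[4] = 0

x ⊛ y = [-6, -3, -3, -6, 0]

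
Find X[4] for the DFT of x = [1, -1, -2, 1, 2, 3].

X[4] = Σ(n=0 to 5) x[n] · ω_6^(4n) where ω_6 = e^(-2πi/6)
= (1)·ω_6^0 + (-1)·ω_6^4 + (-2)·ω_6^8 + (1)·ω_6^12 + (2)·ω_6^16 + (3)·ω_6^20

X[4] = 1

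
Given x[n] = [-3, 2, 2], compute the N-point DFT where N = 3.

X[k] = Σ(n=0 to 2) x[n] · ω_3^(nk)
where ω_3 = e^(-2πi/3)

Computing each X[k]:
X[0] = 1
X[1] = -5
X[2] = -5

X = [1, -5, -5]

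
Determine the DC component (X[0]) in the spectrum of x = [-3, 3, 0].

X[0] = Σ(n=0 to 2) x[n] · ω_3^0 = Σ x[n]
= (-3) + (3) + (0)

X[0] = 0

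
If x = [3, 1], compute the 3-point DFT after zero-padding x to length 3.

Original 2-point DFT: [4, 2]
Zero-padded 3-point DFT provides frequency interpolation.

DFT_3([x, 0, ...]) = [4, 2.5000-0.8660i, 2.5000+0.8660i]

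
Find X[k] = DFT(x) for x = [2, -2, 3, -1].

X[k] = Σ(n=0 to 3) x[n] · ω_4^(nk)
where ω_4 = e^(-2πi/4)

Computing each X[k]:
X[0] = 2
X[1] = -1+1i
X[2] = 8
X[3] = -1-1i

X = [2, -1+1i, 8, -1-1i]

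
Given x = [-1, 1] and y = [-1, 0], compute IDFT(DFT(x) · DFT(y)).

(x ⊛ y)[n] = Σ(m=0 to 1) x[m] · y[(n-m) mod 2]

Computing each output sample:
(x ⊛ y)[0] = 1
(x ⊛ y)[1] = -1

x ⊛ y = [1, -1]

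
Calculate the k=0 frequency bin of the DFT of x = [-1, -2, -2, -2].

X[0] = Σ(n=0 to 3) x[n] · ω_4^0 = Σ x[n]
= (-1) + (-2) + (-2) + (-2)

X[0] = -7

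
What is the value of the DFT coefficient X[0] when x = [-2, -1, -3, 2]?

X[0] = Σ(n=0 to 3) x[n] · ω_4^0 = Σ x[n]
= (-2) + (-1) + (-3) + (2)

X[0] = -4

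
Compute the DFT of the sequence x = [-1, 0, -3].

X[k] = Σ(n=0 to 2) x[n] · ω_3^(nk)
where ω_3 = e^(-2πi/3)

Computing each X[k]:
X[0] = -4
X[1] = 0.5000-2.5981i
X[2] = 0.5000+2.5981i

X = [-4, 0.5000-2.5981i, 0.5000+2.5981i]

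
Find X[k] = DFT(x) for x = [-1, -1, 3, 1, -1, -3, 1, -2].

X[k] = Σ(n=0 to 7) x[n] · ω_8^(nk)
where ω_8 = e^(-2πi/8)

Computing each X[k]:
X[0] = -3
X[1] = -0.7071-5.5355i
X[2] = -6+3i
X[3] = 0.7071-1.5355i
X[4] = 7
X[5] = 0.7071+1.5355i
X[6] = -6-3i
X[7] = -0.7071+5.5355i

X = [-3, -0.7071-5.5355i, -6+3i, 0.7071-1.5355i, 7, 0.7071+1.5355i, -6-3i, -0.7071+5.5355i]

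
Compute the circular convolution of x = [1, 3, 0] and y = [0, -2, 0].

(x ⊛ y)[n] = Σ(m=0 to 2) x[m] · y[(n-m) mod 3]

Computing each output sample:
(x ⊛ y)[0] = 0
(x ⊛ y)[1] = -2
(x ⊛ y)[2] = -6

x ⊛ y = [0, -2, -6]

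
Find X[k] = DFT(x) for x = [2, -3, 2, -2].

X[k] = Σ(n=0 to 3) x[n] · ω_4^(nk)
where ω_4 = e^(-2πi/4)

Computing each X[k]:
X[0] = -1
X[1] = 1i
X[2] = 9
X[3] = -1i

X = [-1, 1i, 9, -1i]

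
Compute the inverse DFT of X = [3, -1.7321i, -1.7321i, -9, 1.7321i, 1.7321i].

x[n] = (1/6) Σ(k=0 to 5) X[k] · e^(2πikn/6)

Computing each x[n]:
x[0] = -1
x[1] = 3
x[2] = -1
x[3] = 2
x[4] = -1
x[5] = 1

x = [-1, 3, -1, 2, -1, 1]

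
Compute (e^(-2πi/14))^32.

Since ω_14^14 = 1, powers reduce modulo 14.
32 mod 14 = 4
So ω_14^32 = ω_14^4 = e^(-2πi·4/14)

ω_14^32 = ω_14^4 = -0.2225-0.9749i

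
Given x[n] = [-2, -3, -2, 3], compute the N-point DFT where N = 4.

X[k] = Σ(n=0 to 3) x[n] · ω_4^(nk)
where ω_4 = e^(-2πi/4)

Computing each X[k]:
X[0] = -4
X[1] = 6i
X[2] = -4
X[3] = -6i

X = [-4, 6i, -4, -6i]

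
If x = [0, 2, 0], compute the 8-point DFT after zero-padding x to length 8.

Original 3-point DFT: [2, -1.0000-1.7321i, -1.0000+1.7321i]
Zero-padded 8-point DFT provides frequency interpolation.

DFT_8([x, 0, ...]) = [2, 1.4142-1.4142i, -2i, -1.4142-1.4142i, -2, -1.4142+1.4142i, 2i, 1.4142+1.4142i]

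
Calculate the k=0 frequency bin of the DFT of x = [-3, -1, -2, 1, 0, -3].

X[0] = Σ(n=0 to 5) x[n] · ω_6^0 = Σ x[n]
= (-3) + (-1) + (-2) + (1) + (0) + (-3)

X[0] = -8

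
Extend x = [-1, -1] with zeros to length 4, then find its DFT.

Original 2-point DFT: [-2, 0]
Zero-padded 4-point DFT provides frequency interpolation.

DFT_4([x, 0, ...]) = [-2, -1+1i, 0, -1-1i]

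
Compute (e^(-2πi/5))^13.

Since ω_5^5 = 1, powers reduce modulo 5.
13 mod 5 = 3
So ω_5^13 = ω_5^3 = e^(-2πi·3/5)

ω_5^13 = ω_5^3 = -0.8090+0.5878i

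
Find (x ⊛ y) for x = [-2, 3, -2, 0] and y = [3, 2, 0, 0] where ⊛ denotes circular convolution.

(x ⊛ y)[n] = Σ(m=0 to 3) x[m] · y[(n-m) mod 4]

Computing each output sample:
(x ⊛ y)[0] = -6
(x ⊛ y)[1] = 5
(x ⊛ y)[2] = 0
(x ⊛ y)[3] = -4

x ⊛ y = [-6, 5, 0, -4]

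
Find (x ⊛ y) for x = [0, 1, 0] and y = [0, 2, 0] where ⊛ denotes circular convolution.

(x ⊛ y)[n] = Σ(m=0 to 2) x[m] · y[(n-m) mod 3]

Computing each output sample:
(x ⊛ y)[0] = 0
(x ⊛ y)[1] = 0
(x ⊛ y)[2] = 2

x ⊛ y = [0, 0, 2]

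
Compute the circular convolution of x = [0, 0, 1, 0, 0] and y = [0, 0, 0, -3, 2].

(x ⊛ y)[n] = Σ(m=0 to 4) x[m] · y[(n-m) mod 5]

Computing each output sample:
(x ⊛ y)[0] = -3
(x ⊛ y)[1] = 2
(x ⊛ y)[2] = 0
(x ⊛ y)[3] = 0
(x ⊛ y)[4] = 0

x ⊛ y = [-3, 2, 0, 0, 0]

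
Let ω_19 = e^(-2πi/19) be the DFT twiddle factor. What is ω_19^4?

ω_19^4 = e^(-2πi·4/19)
= cos(-2π·4/19) + i·sin(-2π·4/19)
= cos(-8π/19) + i·sin(-8π/19)

ω_19^4 = cos(-8π/19) + i·sin(-8π/19) = 0.2455-0.9694i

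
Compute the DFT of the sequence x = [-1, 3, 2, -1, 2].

X[k] = Σ(n=0 to 4) x[n] · ω_5^(nk)
where ω_5 = e^(-2πi/5)

Computing each X[k]:
X[0] = 5
X[1] = -0.2639-2.7144i
X[2] = -4.7361+2.2654i
X[3] = -4.7361-2.2654i
X[4] = -0.2639+2.7144i

X = [5, -0.2639-2.7144i, -4.7361+2.2654i, -4.7361-2.2654i, -0.2639+2.7144i]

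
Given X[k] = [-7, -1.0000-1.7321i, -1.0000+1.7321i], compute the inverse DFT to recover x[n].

x[n] = (1/3) Σ(k=0 to 2) X[k] · e^(2πikn/3)

Computing each x[n]:
x[0] = -3
x[1] = -1
x[2] = -3

x = [-3, -1, -3]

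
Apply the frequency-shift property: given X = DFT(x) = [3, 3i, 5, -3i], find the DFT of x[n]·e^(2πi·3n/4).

Modulation property: DFT(ω_4^(-3n)·x[n]) = X[(k-3) mod 4], so circularly shift X by 3 positions.

X[k-3] = [3i, 5, -3i, 3]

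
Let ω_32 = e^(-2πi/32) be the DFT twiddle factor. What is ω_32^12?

ω_32^12 = e^(-2πi·12/32)
= cos(-2π·12/32) + i·sin(-2π·12/32)
= cos(-24π/32) + i·sin(-24π/32)

ω_32^12 = cos(-24π/32) + i·sin(-24π/32) = -0.7071-0.7071i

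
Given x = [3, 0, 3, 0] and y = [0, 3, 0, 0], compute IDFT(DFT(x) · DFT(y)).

(x ⊛ y)[n] = Σ(m=0 to 3) x[m] · y[(n-m) mod 4]

Computing each output sample:
(x ⊛ y)[0] = 0
(x ⊛ y)[1] = 9
(x ⊛ y)[2] = 0
(x ⊛ y)[3] = 9

x ⊛ y = [0, 9, 0, 9]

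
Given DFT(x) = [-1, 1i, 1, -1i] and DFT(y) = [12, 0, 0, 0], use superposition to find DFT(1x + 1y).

By linearity: DFT(1x + 1y) = 1·DFT(x) + 1·DFT(y)
= 1·[-1, 1i, 1, -1i] + 1·[12, 0, 0, 0]

Computing element-wise:
Z[0] = 1·(-1) + 1·(12) = 11
Z[1] = 1·(1i) + 1·(0) = 1i
Z[2] = 1·(1) + 1·(0) = 1
Z[3] = 1·(-1i) + 1·(0) = -1i

DFT(1x + 1y) = 1·X + 1·Y = [11, 1i, 1, -1i]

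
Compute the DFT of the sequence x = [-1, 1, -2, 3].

X[k] = Σ(n=0 to 3) x[n] · ω_4^(nk)
where ω_4 = e^(-2πi/4)

Computing each X[k]:
X[0] = 1
X[1] = 1+2i
X[2] = -7
X[3] = 1-2i

X = [1, 1+2i, -7, 1-2i]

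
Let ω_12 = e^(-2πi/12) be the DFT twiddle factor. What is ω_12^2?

ω_12^2 = e^(-2πi·2/12)
= cos(-2π·2/12) + i·sin(-2π·2/12)
= cos(-4π/12) + i·sin(-4π/12)

ω_12^2 = cos(-4π/12) + i·sin(-4π/12) = 0.5000-0.8660i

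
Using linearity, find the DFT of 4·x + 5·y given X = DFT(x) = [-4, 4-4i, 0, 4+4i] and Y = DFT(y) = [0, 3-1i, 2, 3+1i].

By linearity: DFT(4x + 5y) = 4·DFT(x) + 5·DFT(y)
= 4·[-4, 4-4i, 0, 4+4i] + 5·[0, 3-1i, 2, 3+1i]

Computing element-wise:
Z[0] = 4·(-4) + 5·(0) = -16
Z[1] = 4·(4-4i) + 5·(3-1i) = 31-21i
Z[2] = 4·(0) + 5·(2) = 10
Z[3] = 4·(4+4i) + 5·(3+1i) = 31+21i

DFT(4x + 5y) = 4·X + 5·Y = [-16, 31-21i, 10, 31+21i]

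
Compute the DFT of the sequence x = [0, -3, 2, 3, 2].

X[k] = Σ(n=0 to 4) x[n] · ω_5^(nk)
where ω_5 = e^(-2πi/5)

Computing each X[k]:
X[0] = 4
X[1] = -4.3541+5.3431i
X[2] = 2.3541+1.9879i
X[3] = 2.3541-1.9879i
X[4] = -4.3541-5.3431i

X = [4, -4.3541+5.3431i, 2.3541+1.9879i, 2.3541-1.9879i, -4.3541-5.3431i]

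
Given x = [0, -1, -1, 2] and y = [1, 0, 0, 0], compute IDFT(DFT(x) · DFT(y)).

(x ⊛ y)[n] = Σ(m=0 to 3) x[m] · y[(n-m) mod 4]

Computing each output sample:
(x ⊛ y)[0] = 0
(x ⊛ y)[1] = -1
(x ⊛ y)[2] = -1
(x ⊛ y)[3] = 2

x ⊛ y = [0, -1, -1, 2]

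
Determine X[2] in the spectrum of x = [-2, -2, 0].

X[2] = Σ(n=0 to 2) x[n] · ω_3^(2n) where ω_3 = e^(-2πi/3)
= (-2)·ω_3^0 + (-2)·ω_3^2 + (0)·ω_3^4

X[2] = -1.0000-1.7321i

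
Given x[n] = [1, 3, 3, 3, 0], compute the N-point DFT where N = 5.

X[k] = Σ(n=0 to 4) x[n] · ω_5^(nk)
where ω_5 = e^(-2πi/5)

Computing each X[k]:
X[0] = 10
X[1] = -2.9271-2.8532i
X[2] = 0.4271-1.7634i
X[3] = 0.4271+1.7634i
X[4] = -2.9271+2.8532i

X = [10, -2.9271-2.8532i, 0.4271-1.7634i, 0.4271+1.7634i, -2.9271+2.8532i]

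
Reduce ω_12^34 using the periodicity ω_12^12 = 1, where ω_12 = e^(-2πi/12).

Since ω_12^12 = 1, powers reduce modulo 12.
34 mod 12 = 10
So ω_12^34 = ω_12^10 = e^(-2πi·10/12)

ω_12^34 = ω_12^10 = 0.5000+0.8660i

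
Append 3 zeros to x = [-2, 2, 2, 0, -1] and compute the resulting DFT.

Original 5-point DFT: [1, -3.3090-4.0287i, -2.1910+0.1388i, -2.1910-0.1388i, -3.3090+4.0287i]
Zero-padded 8-point DFT provides frequency interpolation.

DFT_8([x, 0, ...]) = [1, 0.4142-3.4142i, -5-2i, -2.4142+0.5858i, -3, -2.4142-0.5858i, -5+2i, 0.4142+3.4142i]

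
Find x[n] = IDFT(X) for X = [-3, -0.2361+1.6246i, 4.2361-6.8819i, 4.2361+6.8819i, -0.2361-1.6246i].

x[n] = (1/5) Σ(k=0 to 4) X[k] · e^(2πikn/5)

Computing each x[n]:
x[0] = 1
x[1] = -1
x[2] = -3
x[3] = 3
x[4] = -3

x = [1, -1, -3, 3, -3]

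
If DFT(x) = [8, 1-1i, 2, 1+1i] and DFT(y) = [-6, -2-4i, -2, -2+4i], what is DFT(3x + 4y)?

By linearity: DFT(3x + 4y) = 3·DFT(x) + 4·DFT(y)
= 3·[8, 1-1i, 2, 1+1i] + 4·[-6, -2-4i, -2, -2+4i]

Computing element-wise:
Z[0] = 3·(8) + 4·(-6) = 0
Z[1] = 3·(1-1i) + 4·(-2-4i) = -5-19i
Z[2] = 3·(2) + 4·(-2) = -2
Z[3] = 3·(1+1i) + 4·(-2+4i) = -5+19i

DFT(3x + 4y) = 3·X + 4·Y = [0, -5-19i, -2, -5+19i]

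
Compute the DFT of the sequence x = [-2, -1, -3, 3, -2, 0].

X[k] = Σ(n=0 to 5) x[n] · ω_6^(nk)
where ω_6 = e^(-2πi/6)

Computing each X[k]:
X[0] = -5
X[1] = -3.0000+1.7321i
X[2] = 4
X[3] = -9
X[4] = 4
X[5] = -3.0000-1.7321i

X = [-5, -3.0000+1.7321i, 4, -9, 4, -3.0000-1.7321i]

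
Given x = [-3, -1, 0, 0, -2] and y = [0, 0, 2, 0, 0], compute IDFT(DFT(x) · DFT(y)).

(x ⊛ y)[n] = Σ(m=0 to 4) x[m] · y[(n-m) mod 5]

Computing each output sample:
(x ⊛ y)[0] = 0
(x ⊛ y)[1] = -4
(x ⊛ y)[2] = -6
(x ⊛ y)[3] = -2
(x ⊛ y)[4] = 0

x ⊛ y = [0, -4, -6, -2, 0]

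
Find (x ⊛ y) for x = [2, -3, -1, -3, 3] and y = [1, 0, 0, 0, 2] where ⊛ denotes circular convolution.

(x ⊛ y)[n] = Σ(m=0 to 4) x[m] · y[(n-m) mod 5]

Computing each output sample:
(x ⊛ y)[0] = -4
(x ⊛ y)[1] = -5
(x ⊛ y)[2] = -7
(x ⊛ y)[3] = 3
(x ⊛ y)[4] = 7

x ⊛ y = [-4, -5, -7, 3, 7]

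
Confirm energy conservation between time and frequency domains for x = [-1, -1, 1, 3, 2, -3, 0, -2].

Time domain:
Σ|x[n]|² = |-1|² + |-1|² + |1|² + |3|² + |2|² + |-3|² + |0|² + |-2|² = 29.0000

Frequency domain:
(1/8)Σ|X[k]|² = (1/8)(|-1|² + |-5.1213-5.9497i|² + |5i|² + |-0.8787-3.9497i|² + |5|² + |-0.8787+3.9497i|² + |-5i|² + |-5.1213+5.9497i|²) = (1/8)·232.0000 = 29.0000

Both sides agree, confirming Parseval's theorem.

Σ|x[n]|² = (1/N)Σ|X[k]|² = 29.0000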